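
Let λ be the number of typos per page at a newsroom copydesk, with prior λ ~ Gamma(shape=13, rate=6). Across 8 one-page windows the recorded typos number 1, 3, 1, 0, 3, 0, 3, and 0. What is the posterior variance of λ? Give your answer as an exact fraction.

Total count: 1 + 3 + 1 + 0 + 3 + 0 + 3 + 0 = 11.
Total exposure: 8 pages.
Conjugate update: add total count to the shape and total exposure to the rate, giving Gamma(24, 14).
Posterior variance = α'/β'² = 24/196 = 6/49.

6/49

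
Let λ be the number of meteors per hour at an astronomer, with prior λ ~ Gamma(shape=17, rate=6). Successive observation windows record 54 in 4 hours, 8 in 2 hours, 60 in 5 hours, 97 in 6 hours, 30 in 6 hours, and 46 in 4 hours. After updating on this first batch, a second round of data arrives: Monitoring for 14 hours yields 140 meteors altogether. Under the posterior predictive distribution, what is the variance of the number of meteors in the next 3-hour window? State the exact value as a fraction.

67800/2209

Total count: 54 + 8 + 60 + 97 + 30 + 46 = 295.
Total exposure: 4 + 2 + 5 + 6 + 6 + 4 = 27 hours.
After the first batch: Gamma(17 + 295, 6 + 27) = Gamma(312, 33).
Total count 140 over total exposure 14 hours.
After the second batch: Gamma(312 + 140, 33 + 14) = Gamma(452, 47).
The posterior predictive for a window of length T is Negative Binomial with variance T·α'·(β'+T)/β'² = 3·452·50/2209 = 67800/2209.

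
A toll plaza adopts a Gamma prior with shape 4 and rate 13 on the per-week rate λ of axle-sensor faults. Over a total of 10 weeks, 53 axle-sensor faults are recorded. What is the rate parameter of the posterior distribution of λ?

Total count 53 over total exposure 10 weeks.
By Gamma–Poisson conjugacy, the posterior is Gamma(α + Σx, β + Σt) = Gamma(4 + 53, 13 + 10) = Gamma(57, 23).

23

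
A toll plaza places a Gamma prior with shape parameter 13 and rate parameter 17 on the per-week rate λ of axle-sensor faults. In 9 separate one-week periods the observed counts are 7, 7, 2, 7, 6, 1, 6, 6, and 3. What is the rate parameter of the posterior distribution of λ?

Total count: 7 + 7 + 2 + 7 + 6 + 1 + 6 + 6 + 3 = 45.
Total exposure: 9 weeks.
The Gamma prior is conjugate for the Poisson rate, so λ | data ~ Gamma(13+45, 17+9) = Gamma(58, 26).

26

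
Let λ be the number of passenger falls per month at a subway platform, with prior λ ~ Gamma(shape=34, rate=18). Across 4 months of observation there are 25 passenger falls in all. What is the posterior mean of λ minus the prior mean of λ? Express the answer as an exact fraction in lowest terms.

157/198

Total count 25 over total exposure 4 months.
The Gamma prior is conjugate for the Poisson rate, so λ | data ~ Gamma(34+25, 18+4) = Gamma(59, 22).
Posterior mean = 59/22 = 59/22; prior mean = 34/18 = 17/9. Difference = 59/22 − 17/9 = 157/198.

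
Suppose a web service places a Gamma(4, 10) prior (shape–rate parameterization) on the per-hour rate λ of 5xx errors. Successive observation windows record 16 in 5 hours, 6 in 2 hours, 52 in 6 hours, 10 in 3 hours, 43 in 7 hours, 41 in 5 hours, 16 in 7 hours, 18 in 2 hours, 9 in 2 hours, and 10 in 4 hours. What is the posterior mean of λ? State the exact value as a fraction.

225/53

Total count: 16 + 6 + 52 + 10 + 43 + 41 + 16 + 18 + 9 + 10 = 221.
Total exposure: 5 + 2 + 6 + 3 + 7 + 5 + 7 + 2 + 2 + 4 = 43 hours.
Conjugate update: add total count to the shape and total exposure to the rate, giving Gamma(225, 53).
Posterior mean = α'/β' = 225/53.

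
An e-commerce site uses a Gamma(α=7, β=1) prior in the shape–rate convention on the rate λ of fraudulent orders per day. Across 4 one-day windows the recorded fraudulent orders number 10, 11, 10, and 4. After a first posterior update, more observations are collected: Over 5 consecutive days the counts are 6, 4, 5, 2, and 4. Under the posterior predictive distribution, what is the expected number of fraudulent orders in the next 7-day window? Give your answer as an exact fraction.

Total count: 10 + 11 + 10 + 4 = 35.
Total exposure: 4 days.
After the first batch: Gamma(7 + 35, 1 + 4) = Gamma(42, 5).
Total count: 6 + 4 + 5 + 2 + 4 = 21.
Total exposure: 5 days.
After the second batch: Gamma(42 + 21, 5 + 5) = Gamma(63, 10).
Predictive mean over a 7-day window = T·E[λ|data] = 7·63/10 = 441/10.

441/10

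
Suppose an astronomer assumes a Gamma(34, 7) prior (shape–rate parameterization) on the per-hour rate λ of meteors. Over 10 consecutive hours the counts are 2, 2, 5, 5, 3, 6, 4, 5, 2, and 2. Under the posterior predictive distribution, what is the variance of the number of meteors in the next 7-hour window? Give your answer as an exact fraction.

11760/289

Total count: 2 + 2 + 5 + 5 + 3 + 6 + 4 + 5 + 2 + 2 = 36.
Total exposure: 10 hours.
The Gamma prior is conjugate for the Poisson rate, so λ | data ~ Gamma(34+36, 7+10) = Gamma(70, 17).
The posterior predictive for a window of length T is Negative Binomial with variance T·α'·(β'+T)/β'² = 7·70·24/289 = 11760/289.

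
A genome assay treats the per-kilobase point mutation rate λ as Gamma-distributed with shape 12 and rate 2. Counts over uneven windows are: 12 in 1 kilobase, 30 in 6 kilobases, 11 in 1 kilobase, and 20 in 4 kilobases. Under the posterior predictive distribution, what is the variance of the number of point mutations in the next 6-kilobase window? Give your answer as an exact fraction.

2550/49

Total count: 12 + 30 + 11 + 20 = 73.
Total exposure: 1 + 6 + 1 + 4 = 12 kilobases.
Posterior: α' = 12 + 73 = 85, β' = 2 + 12 = 14.
The posterior predictive for a window of length T is Negative Binomial with variance T·α'·(β'+T)/β'² = 6·85·20/196 = 2550/49.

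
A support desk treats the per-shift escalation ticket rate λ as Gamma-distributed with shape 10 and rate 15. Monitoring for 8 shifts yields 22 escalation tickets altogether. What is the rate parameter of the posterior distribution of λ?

Total count 22 over total exposure 8 shifts.
Posterior: α' = 10 + 22 = 32, β' = 15 + 8 = 23.

23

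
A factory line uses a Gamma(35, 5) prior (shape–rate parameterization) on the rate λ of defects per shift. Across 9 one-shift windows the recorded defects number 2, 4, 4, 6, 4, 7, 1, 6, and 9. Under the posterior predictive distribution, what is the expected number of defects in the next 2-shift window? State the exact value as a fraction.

Total count: 2 + 4 + 4 + 6 + 4 + 7 + 1 + 6 + 9 = 43.
Total exposure: 9 shifts.
Gamma(α, β) with Poisson data over total exposure Σt gives posterior Gamma(α+Σx, β+Σt) = Gamma(78, 14).
Predictive mean over a 2-shift window = T·E[λ|data] = 2·78/14 = 78/7.

78/7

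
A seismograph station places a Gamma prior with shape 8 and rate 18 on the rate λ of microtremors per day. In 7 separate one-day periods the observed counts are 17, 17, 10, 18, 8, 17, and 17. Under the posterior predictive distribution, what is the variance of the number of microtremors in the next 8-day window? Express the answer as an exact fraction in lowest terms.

Total count: 17 + 17 + 10 + 18 + 8 + 17 + 17 = 104.
Total exposure: 7 days.
Gamma(α, β) with Poisson data over total exposure Σt gives posterior Gamma(α+Σx, β+Σt) = Gamma(112, 25).
The posterior predictive for a window of length T is Negative Binomial with variance T·α'·(β'+T)/β'² = 8·112·33/625 = 29568/625.

29568/625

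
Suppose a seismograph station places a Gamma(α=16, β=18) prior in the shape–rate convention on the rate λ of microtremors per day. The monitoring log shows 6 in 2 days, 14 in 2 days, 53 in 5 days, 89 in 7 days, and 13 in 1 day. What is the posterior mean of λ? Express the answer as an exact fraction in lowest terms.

Total count: 6 + 14 + 53 + 89 + 13 = 175.
Total exposure: 2 + 2 + 5 + 7 + 1 = 17 days.
By Gamma–Poisson conjugacy, the posterior is Gamma(α + Σx, β + Σt) = Gamma(16 + 175, 18 + 17) = Gamma(191, 35).
Posterior mean = α'/β' = 191/35.

191/35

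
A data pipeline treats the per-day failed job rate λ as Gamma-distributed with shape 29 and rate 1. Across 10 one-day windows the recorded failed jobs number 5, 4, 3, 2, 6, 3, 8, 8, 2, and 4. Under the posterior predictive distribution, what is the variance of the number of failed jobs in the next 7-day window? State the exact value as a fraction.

Total count: 5 + 4 + 3 + 2 + 6 + 3 + 8 + 8 + 2 + 4 = 45.
Total exposure: 10 days.
The Gamma prior is conjugate for the Poisson rate, so λ | data ~ Gamma(29+45, 1+10) = Gamma(74, 11).
The posterior predictive for a window of length T is Negative Binomial with variance T·α'·(β'+T)/β'² = 7·74·18/121 = 9324/121.

9324/121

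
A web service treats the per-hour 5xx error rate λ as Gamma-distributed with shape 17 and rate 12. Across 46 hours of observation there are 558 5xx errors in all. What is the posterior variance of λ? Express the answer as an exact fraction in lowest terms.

575/3364

Total count 558 over total exposure 46 hours.
By Gamma–Poisson conjugacy, the posterior is Gamma(α + Σx, β + Σt) = Gamma(17 + 558, 12 + 46) = Gamma(575, 58).
Posterior variance = α'/β'² = 575/3364.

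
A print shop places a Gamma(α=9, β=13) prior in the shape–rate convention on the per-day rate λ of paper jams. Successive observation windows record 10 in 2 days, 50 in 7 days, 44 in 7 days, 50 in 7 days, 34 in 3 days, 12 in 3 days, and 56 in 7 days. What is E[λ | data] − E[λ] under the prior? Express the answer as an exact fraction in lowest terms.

3004/637

Total count: 10 + 50 + 44 + 50 + 34 + 12 + 56 = 256.
Total exposure: 2 + 7 + 7 + 7 + 3 + 3 + 7 = 36 days.
By Gamma–Poisson conjugacy, the posterior is Gamma(α + Σx, β + Σt) = Gamma(9 + 256, 13 + 36) = Gamma(265, 49).
Posterior mean = 265/49 = 265/49; prior mean = 9/13 = 9/13. Difference = 265/49 − 9/13 = 3004/637.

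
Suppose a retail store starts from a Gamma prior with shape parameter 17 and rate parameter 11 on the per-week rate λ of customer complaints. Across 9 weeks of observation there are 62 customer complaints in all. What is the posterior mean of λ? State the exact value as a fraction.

79/20

Total count 62 over total exposure 9 weeks.
Posterior: α' = 17 + 62 = 79, β' = 11 + 9 = 20.
Posterior mean = α'/β' = 79/20.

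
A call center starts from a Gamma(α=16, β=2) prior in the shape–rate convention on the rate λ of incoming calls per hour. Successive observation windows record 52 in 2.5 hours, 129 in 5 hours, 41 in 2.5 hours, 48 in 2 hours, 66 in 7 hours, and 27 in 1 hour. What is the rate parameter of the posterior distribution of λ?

Total count: 52 + 129 + 41 + 48 + 66 + 27 = 363.
Total exposure: 2.5 + 5 + 2.5 + 2 + 7 + 1 = 20 hours.
By Gamma–Poisson conjugacy, the posterior is Gamma(α + Σx, β + Σt) = Gamma(16 + 363, 2 + 20) = Gamma(379, 22).

22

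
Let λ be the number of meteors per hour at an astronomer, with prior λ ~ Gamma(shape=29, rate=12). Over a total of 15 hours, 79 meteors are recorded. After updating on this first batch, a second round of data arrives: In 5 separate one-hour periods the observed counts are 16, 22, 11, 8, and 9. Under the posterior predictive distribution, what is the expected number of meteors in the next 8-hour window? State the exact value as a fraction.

87/2

Total count 79 over total exposure 15 hours.
After the first batch: Gamma(29 + 79, 12 + 15) = Gamma(108, 27).
Total count: 16 + 22 + 11 + 8 + 9 = 66.
Total exposure: 5 hours.
After the second batch: Gamma(108 + 66, 27 + 5) = Gamma(174, 32).
Predictive mean over an 8-hour window = T·E[λ|data] = 8·174/32 = 87/2.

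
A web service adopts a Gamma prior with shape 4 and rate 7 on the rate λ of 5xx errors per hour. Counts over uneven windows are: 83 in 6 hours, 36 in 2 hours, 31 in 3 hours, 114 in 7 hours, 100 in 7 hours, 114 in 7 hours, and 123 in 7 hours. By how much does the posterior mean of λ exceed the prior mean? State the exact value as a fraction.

Total count: 83 + 36 + 31 + 114 + 100 + 114 + 123 = 601.
Total exposure: 6 + 2 + 3 + 7 + 7 + 7 + 7 = 39 hours.
Gamma(α, β) with Poisson data over total exposure Σt gives posterior Gamma(α+Σx, β+Σt) = Gamma(605, 46).
Posterior mean = 605/46 = 605/46; prior mean = 4/7 = 4/7. Difference = 605/46 − 4/7 = 4051/322.

4051/322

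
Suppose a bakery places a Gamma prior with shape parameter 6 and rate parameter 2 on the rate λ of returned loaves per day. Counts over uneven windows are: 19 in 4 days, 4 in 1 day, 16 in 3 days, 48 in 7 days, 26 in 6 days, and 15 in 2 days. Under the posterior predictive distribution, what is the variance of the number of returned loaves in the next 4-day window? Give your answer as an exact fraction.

Total count: 19 + 4 + 16 + 48 + 26 + 15 = 128.
Total exposure: 4 + 1 + 3 + 7 + 6 + 2 = 23 days.
Conjugate update: add total count to the shape and total exposure to the rate, giving Gamma(134, 25).
The posterior predictive for a window of length T is Negative Binomial with variance T·α'·(β'+T)/β'² = 4·134·29/625 = 15544/625.

15544/625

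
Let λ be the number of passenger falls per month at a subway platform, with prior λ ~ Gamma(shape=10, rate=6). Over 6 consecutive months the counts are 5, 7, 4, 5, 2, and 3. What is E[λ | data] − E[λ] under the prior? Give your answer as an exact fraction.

4/3

Total count: 5 + 7 + 4 + 5 + 2 + 3 = 26.
Total exposure: 6 months.
The Gamma prior is conjugate for the Poisson rate, so λ | data ~ Gamma(10+26, 6+6) = Gamma(36, 12).
Posterior mean = 36/12 = 3; prior mean = 10/6 = 5/3. Difference = 3 − 5/3 = 4/3.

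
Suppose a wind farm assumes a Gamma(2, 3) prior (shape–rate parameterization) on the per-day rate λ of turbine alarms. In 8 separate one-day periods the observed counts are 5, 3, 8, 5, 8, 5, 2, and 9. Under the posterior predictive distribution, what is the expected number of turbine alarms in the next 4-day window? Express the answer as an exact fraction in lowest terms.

188/11

Total count: 5 + 3 + 8 + 5 + 8 + 5 + 2 + 9 = 45.
Total exposure: 8 days.
By Gamma–Poisson conjugacy, the posterior is Gamma(α + Σx, β + Σt) = Gamma(2 + 45, 3 + 8) = Gamma(47, 11).
Predictive mean over a 4-day window = T·E[λ|data] = 4·47/11 = 188/11.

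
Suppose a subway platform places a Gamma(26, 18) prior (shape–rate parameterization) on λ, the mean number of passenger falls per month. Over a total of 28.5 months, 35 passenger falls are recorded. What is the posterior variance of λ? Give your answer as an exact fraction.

244/8649

Total count 35 over total exposure 28.5 months.
By Gamma–Poisson conjugacy, the posterior is Gamma(α + Σx, β + Σt) = Gamma(26 + 35, 18 + 28.5) = Gamma(61, 93/2).
Posterior variance = α'/β'² = 61/(8649/4) = 244/8649.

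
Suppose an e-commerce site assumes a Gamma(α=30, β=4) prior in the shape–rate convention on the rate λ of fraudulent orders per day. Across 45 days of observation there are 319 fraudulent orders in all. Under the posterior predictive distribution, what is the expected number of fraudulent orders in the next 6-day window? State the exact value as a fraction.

Total count 319 over total exposure 45 days.
By Gamma–Poisson conjugacy, the posterior is Gamma(α + Σx, β + Σt) = Gamma(30 + 319, 4 + 45) = Gamma(349, 49).
Predictive mean over a 6-day window = T·E[λ|data] = 6·349/49 = 2094/49.

2094/49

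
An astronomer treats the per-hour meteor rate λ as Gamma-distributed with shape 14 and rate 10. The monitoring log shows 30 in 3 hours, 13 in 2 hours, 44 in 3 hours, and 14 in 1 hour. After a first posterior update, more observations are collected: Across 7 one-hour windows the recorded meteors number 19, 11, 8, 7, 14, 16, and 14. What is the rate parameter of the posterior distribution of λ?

26

Total count: 30 + 13 + 44 + 14 = 101.
Total exposure: 3 + 2 + 3 + 1 = 9 hours.
After the first batch: Gamma(14 + 101, 10 + 9) = Gamma(115, 19).
Total count: 19 + 11 + 8 + 7 + 14 + 16 + 14 = 89.
Total exposure: 7 hours.
After the second batch: Gamma(115 + 89, 19 + 7) = Gamma(204, 26).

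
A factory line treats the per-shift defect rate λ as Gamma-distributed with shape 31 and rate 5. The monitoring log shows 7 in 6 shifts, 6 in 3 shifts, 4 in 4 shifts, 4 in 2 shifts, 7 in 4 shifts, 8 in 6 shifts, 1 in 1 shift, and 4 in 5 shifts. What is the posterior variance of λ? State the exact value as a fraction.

1/18

Total count: 7 + 6 + 4 + 4 + 7 + 8 + 1 + 4 = 41.
Total exposure: 6 + 3 + 4 + 2 + 4 + 6 + 1 + 5 = 31 shifts.
By Gamma–Poisson conjugacy, the posterior is Gamma(α + Σx, β + Σt) = Gamma(31 + 41, 5 + 31) = Gamma(72, 36).
Posterior variance = α'/β'² = 72/1296 = 1/18.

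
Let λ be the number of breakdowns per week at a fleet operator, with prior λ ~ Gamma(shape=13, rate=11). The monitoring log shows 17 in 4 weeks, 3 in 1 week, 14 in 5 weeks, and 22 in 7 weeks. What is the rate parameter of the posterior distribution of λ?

28

Total count: 17 + 3 + 14 + 22 = 56.
Total exposure: 4 + 1 + 5 + 7 = 17 weeks.
The Gamma prior is conjugate for the Poisson rate, so λ | data ~ Gamma(13+56, 11+17) = Gamma(69, 28).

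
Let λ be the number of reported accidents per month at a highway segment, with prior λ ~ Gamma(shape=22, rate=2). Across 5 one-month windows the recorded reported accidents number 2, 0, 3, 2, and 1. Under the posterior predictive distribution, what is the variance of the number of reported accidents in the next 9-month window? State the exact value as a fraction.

Total count: 2 + 0 + 3 + 2 + 1 = 8.
Total exposure: 5 months.
Posterior: α' = 22 + 8 = 30, β' = 2 + 5 = 7.
The posterior predictive for a window of length T is Negative Binomial with variance T·α'·(β'+T)/β'² = 9·30·16/49 = 4320/49.

4320/49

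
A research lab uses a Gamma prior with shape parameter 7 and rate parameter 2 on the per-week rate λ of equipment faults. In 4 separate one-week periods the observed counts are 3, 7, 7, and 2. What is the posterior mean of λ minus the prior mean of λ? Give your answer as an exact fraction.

5/6

Total count: 3 + 7 + 7 + 2 = 19.
Total exposure: 4 weeks.
Conjugate update: add total count to the shape and total exposure to the rate, giving Gamma(26, 6).
Posterior mean = 26/6 = 13/3; prior mean = 7/2 = 7/2. Difference = 13/3 − 7/2 = 5/6.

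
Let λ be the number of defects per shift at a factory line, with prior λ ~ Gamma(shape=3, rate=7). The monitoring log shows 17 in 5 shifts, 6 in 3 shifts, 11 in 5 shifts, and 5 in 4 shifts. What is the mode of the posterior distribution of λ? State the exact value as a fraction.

41/24

Total count: 17 + 6 + 11 + 5 = 39.
Total exposure: 5 + 3 + 5 + 4 = 17 shifts.
Posterior: α' = 3 + 39 = 42, β' = 7 + 17 = 24.
Posterior mode = (α'−1)/β' = 41/24.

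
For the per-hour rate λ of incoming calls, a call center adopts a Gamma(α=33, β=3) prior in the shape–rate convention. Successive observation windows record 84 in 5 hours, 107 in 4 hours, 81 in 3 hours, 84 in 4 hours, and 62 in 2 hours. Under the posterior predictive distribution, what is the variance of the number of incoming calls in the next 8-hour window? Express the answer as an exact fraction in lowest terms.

Total count: 84 + 107 + 81 + 84 + 62 = 418.
Total exposure: 5 + 4 + 3 + 4 + 2 = 18 hours.
Conjugate update: add total count to the shape and total exposure to the rate, giving Gamma(451, 21).
The posterior predictive for a window of length T is Negative Binomial with variance T·α'·(β'+T)/β'² = 8·451·29/441 = 104632/441.

104632/441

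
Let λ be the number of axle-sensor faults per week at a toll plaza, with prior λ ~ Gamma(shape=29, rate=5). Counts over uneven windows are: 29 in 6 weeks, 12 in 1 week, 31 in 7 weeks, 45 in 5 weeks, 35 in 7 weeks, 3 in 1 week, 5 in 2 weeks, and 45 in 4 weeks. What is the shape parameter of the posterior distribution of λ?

Total count: 29 + 12 + 31 + 45 + 35 + 3 + 5 + 45 = 205.
Total exposure: 6 + 1 + 7 + 5 + 7 + 1 + 2 + 4 = 33 weeks.
By Gamma–Poisson conjugacy, the posterior is Gamma(α + Σx, β + Σt) = Gamma(29 + 205, 5 + 33) = Gamma(234, 38).

234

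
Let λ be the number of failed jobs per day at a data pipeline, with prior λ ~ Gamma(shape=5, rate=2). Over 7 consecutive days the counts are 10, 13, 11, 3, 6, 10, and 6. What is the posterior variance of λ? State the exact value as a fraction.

64/81

Total count: 10 + 13 + 11 + 3 + 6 + 10 + 6 = 59.
Total exposure: 7 days.
The Gamma prior is conjugate for the Poisson rate, so λ | data ~ Gamma(5+59, 2+7) = Gamma(64, 9).
Posterior variance = α'/β'² = 64/81.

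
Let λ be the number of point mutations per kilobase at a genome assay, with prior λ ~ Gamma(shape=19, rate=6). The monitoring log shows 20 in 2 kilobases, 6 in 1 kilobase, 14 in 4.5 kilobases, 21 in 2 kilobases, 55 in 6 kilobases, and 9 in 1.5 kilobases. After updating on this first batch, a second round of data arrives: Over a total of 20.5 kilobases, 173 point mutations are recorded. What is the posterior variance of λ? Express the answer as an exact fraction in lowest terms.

1268/7569

Total count: 20 + 6 + 14 + 21 + 55 + 9 = 125.
Total exposure: 2 + 1 + 4.5 + 2 + 6 + 1.5 = 17 kilobases.
After the first batch: Gamma(19 + 125, 6 + 17) = Gamma(144, 23).
Total count 173 over total exposure 20.5 kilobases.
After the second batch: Gamma(144 + 173, 23 + 20.5) = Gamma(317, 87/2).
Posterior variance = α'/β'² = 317/(7569/4) = 1268/7569.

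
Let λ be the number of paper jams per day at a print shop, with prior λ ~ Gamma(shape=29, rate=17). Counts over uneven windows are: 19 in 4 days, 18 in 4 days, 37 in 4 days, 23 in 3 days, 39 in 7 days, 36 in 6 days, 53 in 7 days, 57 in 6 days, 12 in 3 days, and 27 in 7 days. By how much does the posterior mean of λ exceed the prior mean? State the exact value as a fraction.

Total count: 19 + 18 + 37 + 23 + 39 + 36 + 53 + 57 + 12 + 27 = 321.
Total exposure: 4 + 4 + 4 + 3 + 7 + 6 + 7 + 6 + 3 + 7 = 51 days.
The Gamma prior is conjugate for the Poisson rate, so λ | data ~ Gamma(29+321, 17+51) = Gamma(350, 68).
Posterior mean = 350/68 = 175/34; prior mean = 29/17 = 29/17. Difference = 175/34 − 29/17 = 117/34.

117/34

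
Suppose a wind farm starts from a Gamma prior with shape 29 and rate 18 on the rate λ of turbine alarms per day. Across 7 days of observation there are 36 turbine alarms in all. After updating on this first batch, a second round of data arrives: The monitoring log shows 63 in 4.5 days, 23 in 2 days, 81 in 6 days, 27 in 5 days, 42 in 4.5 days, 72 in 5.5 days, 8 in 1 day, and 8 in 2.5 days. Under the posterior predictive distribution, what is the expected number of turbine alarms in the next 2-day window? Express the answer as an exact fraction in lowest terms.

389/28

Total count 36 over total exposure 7 days.
After the first batch: Gamma(29 + 36, 18 + 7) = Gamma(65, 25).
Total count: 63 + 23 + 81 + 27 + 42 + 72 + 8 + 8 = 324.
Total exposure: 4.5 + 2 + 6 + 5 + 4.5 + 5.5 + 1 + 2.5 = 31 days.
After the second batch: Gamma(65 + 324, 25 + 31) = Gamma(389, 56).
Predictive mean over a 2-day window = T·E[λ|data] = 2·389/56 = 389/28.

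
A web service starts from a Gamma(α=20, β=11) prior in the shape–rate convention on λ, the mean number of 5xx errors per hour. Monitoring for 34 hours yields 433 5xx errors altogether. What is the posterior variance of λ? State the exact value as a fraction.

151/675

Total count 433 over total exposure 34 hours.
Posterior: α' = 20 + 433 = 453, β' = 11 + 34 = 45.
Posterior variance = α'/β'² = 453/2025 = 151/675.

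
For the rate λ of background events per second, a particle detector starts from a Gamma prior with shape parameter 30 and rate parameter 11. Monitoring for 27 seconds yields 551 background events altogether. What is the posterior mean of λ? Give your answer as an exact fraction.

Total count 551 over total exposure 27 seconds.
By Gamma–Poisson conjugacy, the posterior is Gamma(α + Σx, β + Σt) = Gamma(30 + 551, 11 + 27) = Gamma(581, 38).
Posterior mean = α'/β' = 581/38.

581/38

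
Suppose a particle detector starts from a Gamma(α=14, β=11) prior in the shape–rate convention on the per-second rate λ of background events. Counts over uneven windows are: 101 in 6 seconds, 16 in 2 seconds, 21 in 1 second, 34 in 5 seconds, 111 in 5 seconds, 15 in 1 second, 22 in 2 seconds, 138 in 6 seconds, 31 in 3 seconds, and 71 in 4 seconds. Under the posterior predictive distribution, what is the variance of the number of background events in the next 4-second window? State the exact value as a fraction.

Total count: 101 + 16 + 21 + 34 + 111 + 15 + 22 + 138 + 31 + 71 = 560.
Total exposure: 6 + 2 + 1 + 5 + 5 + 1 + 2 + 6 + 3 + 4 = 35 seconds.
By Gamma–Poisson conjugacy, the posterior is Gamma(α + Σx, β + Σt) = Gamma(14 + 560, 11 + 35) = Gamma(574, 46).
The posterior predictive for a window of length T is Negative Binomial with variance T·α'·(β'+T)/β'² = 4·574·50/2116 = 28700/529.

28700/529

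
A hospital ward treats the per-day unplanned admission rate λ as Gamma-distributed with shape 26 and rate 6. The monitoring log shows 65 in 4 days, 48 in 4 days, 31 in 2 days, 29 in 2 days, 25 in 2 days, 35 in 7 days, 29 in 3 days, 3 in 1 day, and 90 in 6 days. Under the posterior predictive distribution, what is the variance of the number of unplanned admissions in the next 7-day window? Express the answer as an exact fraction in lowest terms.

Total count: 65 + 48 + 31 + 29 + 25 + 35 + 29 + 3 + 90 = 355.
Total exposure: 4 + 4 + 2 + 2 + 2 + 7 + 3 + 1 + 6 = 31 days.
Gamma(α, β) with Poisson data over total exposure Σt gives posterior Gamma(α+Σx, β+Σt) = Gamma(381, 37).
The posterior predictive for a window of length T is Negative Binomial with variance T·α'·(β'+T)/β'² = 7·381·44/1369 = 117348/1369.

117348/1369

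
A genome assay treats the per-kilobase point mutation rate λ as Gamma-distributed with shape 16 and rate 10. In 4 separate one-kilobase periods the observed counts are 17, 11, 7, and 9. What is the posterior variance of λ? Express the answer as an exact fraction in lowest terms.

15/49

Total count: 17 + 11 + 7 + 9 = 44.
Total exposure: 4 kilobases.
Posterior: α' = 16 + 44 = 60, β' = 10 + 4 = 14.
Posterior variance = α'/β'² = 60/196 = 15/49.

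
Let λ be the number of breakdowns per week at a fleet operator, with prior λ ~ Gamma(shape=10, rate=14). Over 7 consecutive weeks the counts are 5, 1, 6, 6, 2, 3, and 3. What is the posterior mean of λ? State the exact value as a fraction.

12/7

Total count: 5 + 1 + 6 + 6 + 2 + 3 + 3 = 26.
Total exposure: 7 weeks.
Conjugate update: add total count to the shape and total exposure to the rate, giving Gamma(36, 21).
Posterior mean = α'/β' = 36/21 = 12/7.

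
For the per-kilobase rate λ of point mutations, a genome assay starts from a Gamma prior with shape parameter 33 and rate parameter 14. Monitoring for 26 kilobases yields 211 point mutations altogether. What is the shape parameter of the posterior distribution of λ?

244

Total count 211 over total exposure 26 kilobases.
Posterior: α' = 33 + 211 = 244, β' = 14 + 26 = 40.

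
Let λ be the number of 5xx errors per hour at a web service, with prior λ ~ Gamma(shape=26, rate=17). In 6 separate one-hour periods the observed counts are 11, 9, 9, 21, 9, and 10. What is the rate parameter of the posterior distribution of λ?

23

Total count: 11 + 9 + 9 + 21 + 9 + 10 = 69.
Total exposure: 6 hours.
Conjugate update: add total count to the shape and total exposure to the rate, giving Gamma(95, 23).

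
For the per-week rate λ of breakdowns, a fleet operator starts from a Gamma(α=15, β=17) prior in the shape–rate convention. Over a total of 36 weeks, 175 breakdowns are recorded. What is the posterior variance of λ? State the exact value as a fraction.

Total count 175 over total exposure 36 weeks.
Posterior: α' = 15 + 175 = 190, β' = 17 + 36 = 53.
Posterior variance = α'/β'² = 190/2809.

190/2809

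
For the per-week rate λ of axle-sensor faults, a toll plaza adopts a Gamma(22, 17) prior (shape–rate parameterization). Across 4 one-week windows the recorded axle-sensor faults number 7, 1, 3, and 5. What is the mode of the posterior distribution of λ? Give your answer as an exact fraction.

Total count: 7 + 1 + 3 + 5 = 16.
Total exposure: 4 weeks.
Gamma(α, β) with Poisson data over total exposure Σt gives posterior Gamma(α+Σx, β+Σt) = Gamma(38, 21).
Posterior mode = (α'−1)/β' = 37/21.

37/21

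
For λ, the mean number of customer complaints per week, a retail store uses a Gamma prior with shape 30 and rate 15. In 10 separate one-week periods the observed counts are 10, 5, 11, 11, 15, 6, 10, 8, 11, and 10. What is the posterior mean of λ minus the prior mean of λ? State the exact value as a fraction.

77/25

Total count: 10 + 5 + 11 + 11 + 15 + 6 + 10 + 8 + 11 + 10 = 97.
Total exposure: 10 weeks.
Conjugate update: add total count to the shape and total exposure to the rate, giving Gamma(127, 25).
Posterior mean = 127/25 = 127/25; prior mean = 30/15 = 2. Difference = 127/25 − 2 = 77/25.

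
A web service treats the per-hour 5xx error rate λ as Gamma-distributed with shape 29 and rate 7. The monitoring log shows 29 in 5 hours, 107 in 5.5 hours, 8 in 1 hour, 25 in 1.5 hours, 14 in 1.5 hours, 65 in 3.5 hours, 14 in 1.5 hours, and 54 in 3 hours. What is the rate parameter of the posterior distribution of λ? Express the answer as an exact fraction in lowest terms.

Total count: 29 + 107 + 8 + 25 + 14 + 65 + 14 + 54 = 316.
Total exposure: 5 + 5.5 + 1 + 1.5 + 1.5 + 3.5 + 1.5 + 3 = 22.5 hours.
By Gamma–Poisson conjugacy, the posterior is Gamma(α + Σx, β + Σt) = Gamma(29 + 316, 7 + 22.5) = Gamma(345, 59/2).

59/2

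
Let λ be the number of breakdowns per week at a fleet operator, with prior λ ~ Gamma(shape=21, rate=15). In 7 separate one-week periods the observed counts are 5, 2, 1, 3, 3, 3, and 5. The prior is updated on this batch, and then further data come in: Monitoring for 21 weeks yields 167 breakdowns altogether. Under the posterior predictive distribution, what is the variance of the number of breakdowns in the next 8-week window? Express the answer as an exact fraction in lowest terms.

Total count: 5 + 2 + 1 + 3 + 3 + 3 + 5 = 22.
Total exposure: 7 weeks.
After the first batch: Gamma(21 + 22, 15 + 7) = Gamma(43, 22).
Total count 167 over total exposure 21 weeks.
After the second batch: Gamma(43 + 167, 22 + 21) = Gamma(210, 43).
The posterior predictive for a window of length T is Negative Binomial with variance T·α'·(β'+T)/β'² = 8·210·51/1849 = 85680/1849.

85680/1849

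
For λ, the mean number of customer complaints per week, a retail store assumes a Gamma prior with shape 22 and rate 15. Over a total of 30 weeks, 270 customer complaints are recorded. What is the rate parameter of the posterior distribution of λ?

45

Total count 270 over total exposure 30 weeks.
By Gamma–Poisson conjugacy, the posterior is Gamma(α + Σx, β + Σt) = Gamma(22 + 270, 15 + 30) = Gamma(292, 45).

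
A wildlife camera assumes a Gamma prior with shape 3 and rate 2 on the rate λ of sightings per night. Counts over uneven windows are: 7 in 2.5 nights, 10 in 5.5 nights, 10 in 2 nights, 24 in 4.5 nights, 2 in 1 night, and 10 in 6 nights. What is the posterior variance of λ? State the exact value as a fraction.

264/2209

Total count: 7 + 10 + 10 + 24 + 2 + 10 = 63.
Total exposure: 2.5 + 5.5 + 2 + 4.5 + 1 + 6 = 21.5 nights.
Gamma(α, β) with Poisson data over total exposure Σt gives posterior Gamma(α+Σx, β+Σt) = Gamma(66, 47/2).
Posterior variance = α'/β'² = 66/(2209/4) = 264/2209.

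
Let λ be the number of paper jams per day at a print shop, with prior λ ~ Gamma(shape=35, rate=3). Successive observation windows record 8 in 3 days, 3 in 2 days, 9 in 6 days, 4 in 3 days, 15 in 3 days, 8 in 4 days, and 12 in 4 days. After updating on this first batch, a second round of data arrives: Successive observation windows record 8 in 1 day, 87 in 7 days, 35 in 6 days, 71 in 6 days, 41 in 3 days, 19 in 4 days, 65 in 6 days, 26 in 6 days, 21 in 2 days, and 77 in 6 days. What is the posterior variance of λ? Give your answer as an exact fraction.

544/5625

Total count: 8 + 3 + 9 + 4 + 15 + 8 + 12 = 59.
Total exposure: 3 + 2 + 6 + 3 + 3 + 4 + 4 = 25 days.
After the first batch: Gamma(35 + 59, 3 + 25) = Gamma(94, 28).
Total count: 8 + 87 + 35 + 71 + 41 + 19 + 65 + 26 + 21 + 77 = 450.
Total exposure: 1 + 7 + 6 + 6 + 3 + 4 + 6 + 6 + 2 + 6 = 47 days.
After the second batch: Gamma(94 + 450, 28 + 47) = Gamma(544, 75).
Posterior variance = α'/β'² = 544/5625.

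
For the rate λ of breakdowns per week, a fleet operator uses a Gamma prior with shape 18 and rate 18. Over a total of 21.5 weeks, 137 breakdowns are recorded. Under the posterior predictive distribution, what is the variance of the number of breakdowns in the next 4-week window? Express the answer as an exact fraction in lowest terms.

Total count 137 over total exposure 21.5 weeks.
Posterior: α' = 18 + 137 = 155, β' = 18 + 21.5 = 79/2.
The posterior predictive for a window of length T is Negative Binomial with variance T·α'·(β'+T)/β'² = 4·155·(87/2)/(6241/4) = 107880/6241.

107880/6241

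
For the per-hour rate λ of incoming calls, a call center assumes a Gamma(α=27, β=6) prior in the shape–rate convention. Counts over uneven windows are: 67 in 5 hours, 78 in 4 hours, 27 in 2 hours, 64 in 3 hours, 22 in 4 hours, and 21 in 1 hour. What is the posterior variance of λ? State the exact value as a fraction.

Total count: 67 + 78 + 27 + 64 + 22 + 21 = 279.
Total exposure: 5 + 4 + 2 + 3 + 4 + 1 = 19 hours.
The Gamma prior is conjugate for the Poisson rate, so λ | data ~ Gamma(27+279, 6+19) = Gamma(306, 25).
Posterior variance = α'/β'² = 306/625.

306/625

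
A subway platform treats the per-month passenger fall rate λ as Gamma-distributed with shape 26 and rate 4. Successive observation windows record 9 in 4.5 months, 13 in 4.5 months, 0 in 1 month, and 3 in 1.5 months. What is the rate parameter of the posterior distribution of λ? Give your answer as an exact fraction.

Total count: 9 + 13 + 0 + 3 = 25.
Total exposure: 4.5 + 4.5 + 1 + 1.5 = 11.5 months.
Gamma(α, β) with Poisson data over total exposure Σt gives posterior Gamma(α+Σx, β+Σt) = Gamma(51, 31/2).

31/2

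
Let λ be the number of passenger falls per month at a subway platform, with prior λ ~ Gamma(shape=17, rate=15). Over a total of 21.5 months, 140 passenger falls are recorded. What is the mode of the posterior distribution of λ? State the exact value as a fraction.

312/73

Total count 140 over total exposure 21.5 months.
By Gamma–Poisson conjugacy, the posterior is Gamma(α + Σx, β + Σt) = Gamma(17 + 140, 15 + 21.5) = Gamma(157, 73/2).
Posterior mode = (α'−1)/β' = 156/(73/2) = 312/73.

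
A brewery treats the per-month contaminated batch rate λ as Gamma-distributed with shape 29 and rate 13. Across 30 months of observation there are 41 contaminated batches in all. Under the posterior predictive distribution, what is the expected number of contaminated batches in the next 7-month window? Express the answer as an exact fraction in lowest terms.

Total count 41 over total exposure 30 months.
Conjugate update: add total count to the shape and total exposure to the rate, giving Gamma(70, 43).
Predictive mean over a 7-month window = T·E[λ|data] = 7·70/43 = 490/43.

490/43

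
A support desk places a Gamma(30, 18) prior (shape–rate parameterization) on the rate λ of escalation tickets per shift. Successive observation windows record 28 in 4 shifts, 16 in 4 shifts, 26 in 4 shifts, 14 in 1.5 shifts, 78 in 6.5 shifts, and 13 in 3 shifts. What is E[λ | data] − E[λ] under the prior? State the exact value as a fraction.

Total count: 28 + 16 + 26 + 14 + 78 + 13 = 175.
Total exposure: 4 + 4 + 4 + 1.5 + 6.5 + 3 = 23 shifts.
By Gamma–Poisson conjugacy, the posterior is Gamma(α + Σx, β + Σt) = Gamma(30 + 175, 18 + 23) = Gamma(205, 41).
Posterior mean = 205/41 = 5; prior mean = 30/18 = 5/3. Difference = 5 − 5/3 = 10/3.

10/3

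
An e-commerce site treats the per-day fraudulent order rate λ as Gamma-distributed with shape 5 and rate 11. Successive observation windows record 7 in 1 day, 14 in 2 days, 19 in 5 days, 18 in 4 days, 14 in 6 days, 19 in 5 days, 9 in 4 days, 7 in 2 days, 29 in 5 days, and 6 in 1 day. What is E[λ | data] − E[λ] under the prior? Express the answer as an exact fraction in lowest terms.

Total count: 7 + 14 + 19 + 18 + 14 + 19 + 9 + 7 + 29 + 6 = 142.
Total exposure: 1 + 2 + 5 + 4 + 6 + 5 + 4 + 2 + 5 + 1 = 35 days.
Posterior: α' = 5 + 142 = 147, β' = 11 + 35 = 46.
Posterior mean = 147/46 = 147/46; prior mean = 5/11 = 5/11. Difference = 147/46 − 5/11 = 1387/506.

1387/506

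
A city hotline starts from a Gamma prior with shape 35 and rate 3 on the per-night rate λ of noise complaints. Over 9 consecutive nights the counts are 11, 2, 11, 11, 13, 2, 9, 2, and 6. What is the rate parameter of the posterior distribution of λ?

Total count: 11 + 2 + 11 + 11 + 13 + 2 + 9 + 2 + 6 = 67.
Total exposure: 9 nights.
Gamma(α, β) with Poisson data over total exposure Σt gives posterior Gamma(α+Σx, β+Σt) = Gamma(102, 12).

12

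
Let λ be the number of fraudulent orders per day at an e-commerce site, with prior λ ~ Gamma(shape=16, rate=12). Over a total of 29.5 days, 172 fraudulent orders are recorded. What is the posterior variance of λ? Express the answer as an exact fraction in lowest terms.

Total count 172 over total exposure 29.5 days.
The Gamma prior is conjugate for the Poisson rate, so λ | data ~ Gamma(16+172, 12+29.5) = Gamma(188, 83/2).
Posterior variance = α'/β'² = 188/(6889/4) = 752/6889.

752/6889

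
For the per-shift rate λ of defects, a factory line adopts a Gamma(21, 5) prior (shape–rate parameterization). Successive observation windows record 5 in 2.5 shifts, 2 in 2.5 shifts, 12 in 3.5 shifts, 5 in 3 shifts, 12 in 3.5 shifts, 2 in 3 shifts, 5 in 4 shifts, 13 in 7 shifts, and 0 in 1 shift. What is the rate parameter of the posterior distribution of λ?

35

Total count: 5 + 2 + 12 + 5 + 12 + 2 + 5 + 13 + 0 = 56.
Total exposure: 2.5 + 2.5 + 3.5 + 3 + 3.5 + 3 + 4 + 7 + 1 = 30 shifts.
By Gamma–Poisson conjugacy, the posterior is Gamma(α + Σx, β + Σt) = Gamma(21 + 56, 5 + 30) = Gamma(77, 35).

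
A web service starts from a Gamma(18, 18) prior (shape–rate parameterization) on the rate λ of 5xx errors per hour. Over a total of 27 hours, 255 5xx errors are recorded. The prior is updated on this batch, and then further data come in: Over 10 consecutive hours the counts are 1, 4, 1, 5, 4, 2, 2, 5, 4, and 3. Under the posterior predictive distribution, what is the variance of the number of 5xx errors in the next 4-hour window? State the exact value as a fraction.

71744/3025

Total count 255 over total exposure 27 hours.
After the first batch: Gamma(18 + 255, 18 + 27) = Gamma(273, 45).
Total count: 1 + 4 + 1 + 5 + 4 + 2 + 2 + 5 + 4 + 3 = 31.
Total exposure: 10 hours.
After the second batch: Gamma(273 + 31, 45 + 10) = Gamma(304, 55).
The posterior predictive for a window of length T is Negative Binomial with variance T·α'·(β'+T)/β'² = 4·304·59/3025 = 71744/3025.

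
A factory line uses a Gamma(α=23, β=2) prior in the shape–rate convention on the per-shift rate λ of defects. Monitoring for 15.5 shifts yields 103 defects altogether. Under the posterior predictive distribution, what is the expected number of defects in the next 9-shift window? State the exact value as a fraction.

Total count 103 over total exposure 15.5 shifts.
By Gamma–Poisson conjugacy, the posterior is Gamma(α + Σx, β + Σt) = Gamma(23 + 103, 2 + 15.5) = Gamma(126, 35/2).
Predictive mean over a 9-shift window = T·E[λ|data] = 9·126/(35/2) = 324/5.

324/5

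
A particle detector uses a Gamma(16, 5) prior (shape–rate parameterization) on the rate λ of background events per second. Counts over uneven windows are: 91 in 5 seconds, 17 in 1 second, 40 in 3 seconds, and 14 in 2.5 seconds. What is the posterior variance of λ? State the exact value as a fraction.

712/1089

Total count: 91 + 17 + 40 + 14 = 162.
Total exposure: 5 + 1 + 3 + 2.5 = 11.5 seconds.
Posterior: α' = 16 + 162 = 178, β' = 5 + 11.5 = 33/2.
Posterior variance = α'/β'² = 178/(1089/4) = 712/1089.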